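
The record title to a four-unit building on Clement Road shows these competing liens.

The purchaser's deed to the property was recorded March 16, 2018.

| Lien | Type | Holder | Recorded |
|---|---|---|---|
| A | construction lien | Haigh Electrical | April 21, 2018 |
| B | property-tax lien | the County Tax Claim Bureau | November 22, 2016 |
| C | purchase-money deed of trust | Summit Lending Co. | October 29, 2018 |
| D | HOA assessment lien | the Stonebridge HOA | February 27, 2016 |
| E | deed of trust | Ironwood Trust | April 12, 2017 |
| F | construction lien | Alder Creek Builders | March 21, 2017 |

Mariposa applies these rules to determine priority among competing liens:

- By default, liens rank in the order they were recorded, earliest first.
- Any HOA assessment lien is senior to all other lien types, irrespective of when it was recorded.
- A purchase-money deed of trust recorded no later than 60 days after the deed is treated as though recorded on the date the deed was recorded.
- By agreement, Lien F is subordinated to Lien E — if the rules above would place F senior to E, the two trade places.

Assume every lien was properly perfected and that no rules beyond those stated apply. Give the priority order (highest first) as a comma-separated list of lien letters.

Effective dates after the stated exceptions: C was recorded 227 days after the deed, outside the 60-day window, so it keeps its recording date.
As an HOA assessment lien, D is senior to every other lien.
Ordering the rest by effective date: B (November 22, 2016), F (March 21, 2017), E (April 12, 2017), A (April 21, 2018), C (October 29, 2018).
F would otherwise be senior to E, so under the subordination agreement F and E exchange positions.

D, B, E, F, A, C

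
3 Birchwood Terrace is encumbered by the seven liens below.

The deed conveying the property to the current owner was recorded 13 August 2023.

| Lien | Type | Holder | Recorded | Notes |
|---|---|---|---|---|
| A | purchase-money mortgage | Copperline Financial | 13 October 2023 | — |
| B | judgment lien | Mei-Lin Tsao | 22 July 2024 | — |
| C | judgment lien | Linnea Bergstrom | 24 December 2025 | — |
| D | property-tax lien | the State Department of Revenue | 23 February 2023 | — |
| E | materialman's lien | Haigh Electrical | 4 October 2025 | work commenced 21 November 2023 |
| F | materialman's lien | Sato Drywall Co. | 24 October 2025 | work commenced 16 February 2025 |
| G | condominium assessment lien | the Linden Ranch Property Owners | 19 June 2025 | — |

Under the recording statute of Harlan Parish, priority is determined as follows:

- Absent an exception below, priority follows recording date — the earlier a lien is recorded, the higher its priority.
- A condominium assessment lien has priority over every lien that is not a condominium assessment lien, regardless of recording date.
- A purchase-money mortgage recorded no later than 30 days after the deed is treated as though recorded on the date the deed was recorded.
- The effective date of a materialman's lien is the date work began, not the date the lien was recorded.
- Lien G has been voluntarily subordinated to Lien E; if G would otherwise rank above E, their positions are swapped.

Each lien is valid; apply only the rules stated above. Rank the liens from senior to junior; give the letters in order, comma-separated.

E, D, A, G, B, F, C

First, effective dates: A was recorded 61 days after the deed, outside the 30-day window, so it keeps its recording date; E relates back to 21 November 2023 (work commenced); F's effective date is 16 February 2025, when work began.
G is a condominium assessment lien, so it outranks all other liens regardless of date.
The other liens, earliest effective date first: D (23 February 2023), A (13 October 2023), E (21 November 2023), B (22 July 2024), F (16 February 2025), C (24 December 2025).
G is senior to E before the subordination, so the two trade places.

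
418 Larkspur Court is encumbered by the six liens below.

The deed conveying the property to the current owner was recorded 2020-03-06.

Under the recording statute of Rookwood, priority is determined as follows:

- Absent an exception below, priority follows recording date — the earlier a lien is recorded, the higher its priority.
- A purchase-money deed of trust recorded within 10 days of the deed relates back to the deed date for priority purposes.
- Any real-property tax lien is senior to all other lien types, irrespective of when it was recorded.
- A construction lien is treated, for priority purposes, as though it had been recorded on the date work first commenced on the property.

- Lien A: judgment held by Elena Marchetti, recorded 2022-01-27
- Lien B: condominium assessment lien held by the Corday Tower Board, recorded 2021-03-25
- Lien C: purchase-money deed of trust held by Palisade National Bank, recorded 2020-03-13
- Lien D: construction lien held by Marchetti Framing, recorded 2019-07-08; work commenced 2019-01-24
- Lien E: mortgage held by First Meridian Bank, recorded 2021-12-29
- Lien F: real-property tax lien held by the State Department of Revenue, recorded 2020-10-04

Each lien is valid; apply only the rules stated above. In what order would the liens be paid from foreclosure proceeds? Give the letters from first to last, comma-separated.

Effective dates after the stated exceptions: C relates back to the deed date 2020-03-06; D is treated as recorded 2019-01-24, the work-commencement date.
F is a real-property tax lien and takes priority over every other lien.
Remaining liens by effective date: D (2019-01-24), C (2020-03-06), B (2021-03-25), E (2021-12-29), A (2022-01-27).

F, D, C, B, E, A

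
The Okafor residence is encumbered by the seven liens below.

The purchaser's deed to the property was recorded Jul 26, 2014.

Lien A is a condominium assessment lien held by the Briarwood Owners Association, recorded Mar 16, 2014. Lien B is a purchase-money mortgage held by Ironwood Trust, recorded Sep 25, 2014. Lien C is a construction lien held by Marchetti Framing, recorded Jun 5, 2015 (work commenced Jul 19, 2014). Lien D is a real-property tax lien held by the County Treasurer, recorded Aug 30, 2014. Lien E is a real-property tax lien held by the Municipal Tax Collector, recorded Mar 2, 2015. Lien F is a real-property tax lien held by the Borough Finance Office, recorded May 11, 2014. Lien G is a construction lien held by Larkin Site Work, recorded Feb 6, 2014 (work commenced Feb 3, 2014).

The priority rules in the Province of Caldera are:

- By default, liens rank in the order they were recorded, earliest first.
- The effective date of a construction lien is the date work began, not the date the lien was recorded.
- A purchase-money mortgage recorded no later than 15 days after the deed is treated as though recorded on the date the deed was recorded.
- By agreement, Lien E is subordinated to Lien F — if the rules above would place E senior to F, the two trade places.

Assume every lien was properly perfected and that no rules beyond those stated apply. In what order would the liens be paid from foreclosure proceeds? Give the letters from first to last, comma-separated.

Adjusting effective dates: B missed the 15-day window (61 days after the deed), so its recording date stands; C is treated as recorded Jul 19, 2014, the work-commencement date; G relates back to Feb 3, 2014 (work commenced).
By effective date, earliest first: G (Feb 3, 2014), A (Mar 16, 2014), F (May 11, 2014), C (Jul 19, 2014), D (Aug 30, 2014), B (Sep 25, 2014), E (Mar 2, 2015).
E already ranks below F; the subordination has no effect.

G, A, F, C, D, B, E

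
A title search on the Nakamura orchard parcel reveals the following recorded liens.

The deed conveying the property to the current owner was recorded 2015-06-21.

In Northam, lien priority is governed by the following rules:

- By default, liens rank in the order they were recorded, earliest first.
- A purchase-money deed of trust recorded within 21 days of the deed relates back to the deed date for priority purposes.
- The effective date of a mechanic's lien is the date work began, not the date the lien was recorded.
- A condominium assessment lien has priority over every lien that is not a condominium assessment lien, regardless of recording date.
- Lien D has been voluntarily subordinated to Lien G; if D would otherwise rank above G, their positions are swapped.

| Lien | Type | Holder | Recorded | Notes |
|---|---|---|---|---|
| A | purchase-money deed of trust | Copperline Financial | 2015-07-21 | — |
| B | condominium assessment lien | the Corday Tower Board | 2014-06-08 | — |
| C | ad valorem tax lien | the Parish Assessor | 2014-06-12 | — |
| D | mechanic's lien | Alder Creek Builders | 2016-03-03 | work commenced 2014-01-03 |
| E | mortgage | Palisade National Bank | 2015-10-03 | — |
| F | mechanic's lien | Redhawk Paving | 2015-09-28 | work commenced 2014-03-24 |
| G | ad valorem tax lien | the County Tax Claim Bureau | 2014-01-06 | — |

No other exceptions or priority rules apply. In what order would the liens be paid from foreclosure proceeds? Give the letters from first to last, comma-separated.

B, G, D, F, C, A, E

Effective dates: A was recorded 30 days after the deed — beyond 21 days — so no relation-back applies; D relates back to 2014-01-03 (work commenced); F's effective date is 2014-03-24, when work began.
B is a condominium assessment lien, so it outranks all other liens regardless of date.
Among the remaining liens, by effective date: D (2014-01-03), G (2014-01-06), F (2014-03-24), C (2014-06-12), A (2015-07-21), E (2015-10-03).
Because D would otherwise rank above G, the subordination swaps them.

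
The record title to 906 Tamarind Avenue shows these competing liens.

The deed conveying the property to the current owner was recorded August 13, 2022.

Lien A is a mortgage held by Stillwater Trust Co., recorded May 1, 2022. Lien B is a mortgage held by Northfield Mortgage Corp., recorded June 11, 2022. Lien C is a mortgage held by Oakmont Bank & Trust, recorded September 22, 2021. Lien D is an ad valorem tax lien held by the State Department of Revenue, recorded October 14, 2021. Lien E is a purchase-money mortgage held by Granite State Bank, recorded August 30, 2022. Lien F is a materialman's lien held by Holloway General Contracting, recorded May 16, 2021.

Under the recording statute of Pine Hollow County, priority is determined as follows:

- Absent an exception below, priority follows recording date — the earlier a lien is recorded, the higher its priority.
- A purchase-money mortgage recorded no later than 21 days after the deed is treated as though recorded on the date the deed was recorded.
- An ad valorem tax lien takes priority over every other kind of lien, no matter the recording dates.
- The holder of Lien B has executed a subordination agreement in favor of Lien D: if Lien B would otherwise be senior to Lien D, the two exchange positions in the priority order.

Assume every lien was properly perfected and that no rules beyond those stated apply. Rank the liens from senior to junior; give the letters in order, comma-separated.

D, F, C, A, B, E

Effective dates: E was recorded within the 21-day window, so its effective date is the deed date August 13, 2022.
D is an ad valorem tax lien, so it outranks all other liens regardless of date.
Ordering the rest by effective date: F (May 16, 2021), C (September 22, 2021), A (May 1, 2022), B (June 11, 2022), E (August 13, 2022).
B already ranks below D; the subordination has no effect.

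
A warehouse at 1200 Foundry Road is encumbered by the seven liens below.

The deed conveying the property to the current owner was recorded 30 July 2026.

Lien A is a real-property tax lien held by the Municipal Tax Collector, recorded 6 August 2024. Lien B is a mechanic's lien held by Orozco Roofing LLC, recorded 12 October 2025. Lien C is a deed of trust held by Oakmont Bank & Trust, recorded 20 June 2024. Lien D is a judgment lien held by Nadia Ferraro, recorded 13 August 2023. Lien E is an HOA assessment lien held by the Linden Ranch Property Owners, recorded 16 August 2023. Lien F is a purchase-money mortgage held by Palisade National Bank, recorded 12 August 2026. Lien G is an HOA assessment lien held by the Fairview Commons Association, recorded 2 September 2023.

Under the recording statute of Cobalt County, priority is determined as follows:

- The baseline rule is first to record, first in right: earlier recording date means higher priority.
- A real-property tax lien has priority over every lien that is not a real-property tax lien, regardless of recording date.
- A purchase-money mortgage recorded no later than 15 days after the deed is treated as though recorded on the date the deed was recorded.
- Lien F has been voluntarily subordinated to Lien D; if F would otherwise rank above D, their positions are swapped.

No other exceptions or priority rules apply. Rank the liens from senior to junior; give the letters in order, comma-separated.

A, D, E, G, C, B, F

Adjusting effective dates: F relates back to the deed date 30 July 2026.
As a real-property tax lien, A is senior to every other lien.
Among the remaining liens, by effective date: D (13 August 2023), E (16 August 2023), G (2 September 2023), C (20 June 2024), B (12 October 2025), F (30 July 2026).
Since F is not senior to D, the subordination leaves the order unchanged.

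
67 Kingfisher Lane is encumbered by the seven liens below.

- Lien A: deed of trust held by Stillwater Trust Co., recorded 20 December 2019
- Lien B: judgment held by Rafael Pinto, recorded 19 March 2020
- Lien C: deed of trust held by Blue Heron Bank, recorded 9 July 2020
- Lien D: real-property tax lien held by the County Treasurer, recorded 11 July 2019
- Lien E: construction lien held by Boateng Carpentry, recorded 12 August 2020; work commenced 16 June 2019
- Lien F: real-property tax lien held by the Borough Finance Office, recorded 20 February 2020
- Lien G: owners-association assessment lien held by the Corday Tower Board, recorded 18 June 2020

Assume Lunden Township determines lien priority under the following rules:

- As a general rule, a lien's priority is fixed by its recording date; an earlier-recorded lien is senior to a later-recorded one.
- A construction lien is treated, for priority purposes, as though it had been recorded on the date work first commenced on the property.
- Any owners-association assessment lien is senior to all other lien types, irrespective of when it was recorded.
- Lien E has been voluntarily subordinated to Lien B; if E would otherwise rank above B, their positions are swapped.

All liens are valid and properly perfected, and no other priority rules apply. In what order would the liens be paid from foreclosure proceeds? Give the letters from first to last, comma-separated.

G, B, D, A, F, E, C

First, effective dates: E's effective date is 16 June 2019, when work began.
G is an owners-association assessment lien and takes priority over every other lien.
Remaining liens by effective date: E (16 June 2019), D (11 July 2019), A (20 December 2019), F (20 February 2020), B (19 March 2020), C (9 July 2020).
Because E would otherwise rank above B, the subordination swaps them.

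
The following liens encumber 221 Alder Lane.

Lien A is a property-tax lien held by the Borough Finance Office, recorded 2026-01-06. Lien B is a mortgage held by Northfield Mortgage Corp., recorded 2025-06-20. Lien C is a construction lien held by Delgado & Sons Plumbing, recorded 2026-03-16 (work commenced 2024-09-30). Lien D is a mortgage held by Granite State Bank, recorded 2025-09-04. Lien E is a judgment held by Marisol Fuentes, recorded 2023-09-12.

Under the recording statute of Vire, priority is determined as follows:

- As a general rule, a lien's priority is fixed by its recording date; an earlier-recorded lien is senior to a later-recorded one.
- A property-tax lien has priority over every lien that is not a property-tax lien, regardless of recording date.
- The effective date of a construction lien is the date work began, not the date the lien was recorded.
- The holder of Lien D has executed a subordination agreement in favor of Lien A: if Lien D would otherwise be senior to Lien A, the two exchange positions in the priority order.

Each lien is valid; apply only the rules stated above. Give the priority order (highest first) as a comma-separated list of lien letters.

A, E, C, B, D

Effective dates after the stated exceptions: C is treated as recorded 2024-09-30, the work-commencement date.
A is a property-tax lien, so it outranks all other liens regardless of date.
Ordering the rest by effective date: E (2023-09-12), C (2024-09-30), B (2025-06-20), D (2025-09-04).
D already ranks below A; the subordination has no effect.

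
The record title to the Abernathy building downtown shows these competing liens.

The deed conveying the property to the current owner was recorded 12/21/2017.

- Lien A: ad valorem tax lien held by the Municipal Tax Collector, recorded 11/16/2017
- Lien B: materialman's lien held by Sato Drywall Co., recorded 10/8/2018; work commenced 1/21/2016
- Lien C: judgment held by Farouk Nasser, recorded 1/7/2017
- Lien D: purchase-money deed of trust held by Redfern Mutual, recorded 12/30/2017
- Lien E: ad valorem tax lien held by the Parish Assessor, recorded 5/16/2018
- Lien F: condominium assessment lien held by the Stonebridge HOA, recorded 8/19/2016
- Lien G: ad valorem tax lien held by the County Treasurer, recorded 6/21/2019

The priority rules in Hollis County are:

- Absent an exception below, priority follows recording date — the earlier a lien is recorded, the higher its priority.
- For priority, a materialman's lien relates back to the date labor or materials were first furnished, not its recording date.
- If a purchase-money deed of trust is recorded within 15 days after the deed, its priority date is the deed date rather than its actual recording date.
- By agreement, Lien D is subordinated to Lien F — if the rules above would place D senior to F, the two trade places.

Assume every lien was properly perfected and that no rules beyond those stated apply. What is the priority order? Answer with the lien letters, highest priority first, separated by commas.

B, F, C, A, D, E, G

Effective dates: B relates back to 1/21/2016 (work commenced); D was recorded within the 15-day window, so its effective date is the deed date 12/21/2017.
By effective date, earliest first: B (1/21/2016), F (8/19/2016), C (1/7/2017), A (11/16/2017), D (12/21/2017), E (5/16/2018), G (6/21/2019).
D already ranks below F; the subordination has no effect.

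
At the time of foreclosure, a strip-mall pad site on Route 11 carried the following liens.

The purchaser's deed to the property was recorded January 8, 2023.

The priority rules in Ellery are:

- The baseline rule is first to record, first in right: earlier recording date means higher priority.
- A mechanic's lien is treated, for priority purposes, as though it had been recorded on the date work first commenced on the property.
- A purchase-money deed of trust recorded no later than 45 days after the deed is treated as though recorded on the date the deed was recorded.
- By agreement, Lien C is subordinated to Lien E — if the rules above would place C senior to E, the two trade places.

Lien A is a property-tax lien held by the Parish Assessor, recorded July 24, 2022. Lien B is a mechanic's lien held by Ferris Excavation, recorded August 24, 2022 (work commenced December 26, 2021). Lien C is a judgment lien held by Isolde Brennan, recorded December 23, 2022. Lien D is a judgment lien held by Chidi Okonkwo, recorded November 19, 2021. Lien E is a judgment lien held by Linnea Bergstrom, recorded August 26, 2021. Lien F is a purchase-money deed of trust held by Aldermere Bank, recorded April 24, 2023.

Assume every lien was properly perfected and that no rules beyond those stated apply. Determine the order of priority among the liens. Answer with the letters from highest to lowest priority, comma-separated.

E, D, B, A, C, F

Adjusting effective dates: B is treated as recorded December 26, 2021, the work-commencement date; F was recorded 106 days after the deed, outside the 45-day window, so it keeps its recording date.
By effective date, earliest first: E (August 26, 2021), D (November 19, 2021), B (December 26, 2021), A (July 24, 2022), C (December 23, 2022), F (April 24, 2023).
C already ranks below E; the subordination has no effect.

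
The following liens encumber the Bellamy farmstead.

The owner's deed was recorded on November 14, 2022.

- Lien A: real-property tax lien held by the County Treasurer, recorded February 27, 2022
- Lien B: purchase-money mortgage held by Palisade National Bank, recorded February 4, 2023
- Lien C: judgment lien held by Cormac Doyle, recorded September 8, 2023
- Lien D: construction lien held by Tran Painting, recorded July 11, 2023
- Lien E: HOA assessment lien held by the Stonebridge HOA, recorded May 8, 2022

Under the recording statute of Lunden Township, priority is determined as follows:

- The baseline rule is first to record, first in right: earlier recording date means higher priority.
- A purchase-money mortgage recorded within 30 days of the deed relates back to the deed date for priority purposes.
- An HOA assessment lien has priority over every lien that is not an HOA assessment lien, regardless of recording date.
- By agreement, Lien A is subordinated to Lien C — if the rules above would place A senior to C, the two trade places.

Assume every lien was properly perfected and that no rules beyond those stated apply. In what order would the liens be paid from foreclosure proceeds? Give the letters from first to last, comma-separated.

Effective dates after the stated exceptions: B missed the 30-day window (82 days after the deed), so its recording date stands.
As an HOA assessment lien, E is senior to every other lien.
Ordering the rest by effective date: A (February 27, 2022), B (February 4, 2023), D (July 11, 2023), C (September 8, 2023).
Because A would otherwise rank above C, the subordination swaps them.

E, C, B, D, A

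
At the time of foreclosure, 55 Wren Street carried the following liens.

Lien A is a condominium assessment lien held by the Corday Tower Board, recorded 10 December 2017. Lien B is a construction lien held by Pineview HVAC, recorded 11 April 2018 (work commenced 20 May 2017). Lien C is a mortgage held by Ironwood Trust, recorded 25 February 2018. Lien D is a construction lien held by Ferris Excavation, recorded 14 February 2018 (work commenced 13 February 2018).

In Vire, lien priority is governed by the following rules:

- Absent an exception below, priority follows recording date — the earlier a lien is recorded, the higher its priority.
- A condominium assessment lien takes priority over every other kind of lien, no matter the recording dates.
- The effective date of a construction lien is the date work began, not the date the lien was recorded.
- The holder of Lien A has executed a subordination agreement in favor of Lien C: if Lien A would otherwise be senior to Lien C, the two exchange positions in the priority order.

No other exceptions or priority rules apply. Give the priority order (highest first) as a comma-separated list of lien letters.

C, B, D, A

Effective dates: B's effective date is 20 May 2017, when work began; D is treated as recorded 13 February 2018, the work-commencement date.
A, as a condominium assessment lien, has superpriority and ranks first.
Ordering the rest by effective date: B (20 May 2017), D (13 February 2018), C (25 February 2018).
A is senior to C before the subordination, so the two trade places.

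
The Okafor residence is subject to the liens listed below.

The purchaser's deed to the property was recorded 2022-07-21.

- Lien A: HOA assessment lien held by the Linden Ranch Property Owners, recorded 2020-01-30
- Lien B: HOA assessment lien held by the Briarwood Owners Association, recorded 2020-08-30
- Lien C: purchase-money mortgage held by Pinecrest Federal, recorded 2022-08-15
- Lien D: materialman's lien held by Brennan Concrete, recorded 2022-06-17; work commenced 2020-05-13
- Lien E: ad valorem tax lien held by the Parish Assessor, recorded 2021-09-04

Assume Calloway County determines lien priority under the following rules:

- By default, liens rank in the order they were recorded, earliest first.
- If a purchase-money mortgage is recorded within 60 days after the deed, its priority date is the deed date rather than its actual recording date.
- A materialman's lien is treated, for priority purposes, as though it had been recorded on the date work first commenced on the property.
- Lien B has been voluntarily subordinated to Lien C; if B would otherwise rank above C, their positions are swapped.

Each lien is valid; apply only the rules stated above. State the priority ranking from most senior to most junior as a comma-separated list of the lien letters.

A, D, C, E, B

Effective dates: C was recorded within the 60-day window, so its effective date is the deed date 2022-07-21; D relates back to 2020-05-13 (work commenced).
Sorted by effective date: A (2020-01-30), D (2020-05-13), B (2020-08-30), E (2021-09-04), C (2022-07-21).
B would otherwise be senior to C, so under the subordination agreement B and C exchange positions.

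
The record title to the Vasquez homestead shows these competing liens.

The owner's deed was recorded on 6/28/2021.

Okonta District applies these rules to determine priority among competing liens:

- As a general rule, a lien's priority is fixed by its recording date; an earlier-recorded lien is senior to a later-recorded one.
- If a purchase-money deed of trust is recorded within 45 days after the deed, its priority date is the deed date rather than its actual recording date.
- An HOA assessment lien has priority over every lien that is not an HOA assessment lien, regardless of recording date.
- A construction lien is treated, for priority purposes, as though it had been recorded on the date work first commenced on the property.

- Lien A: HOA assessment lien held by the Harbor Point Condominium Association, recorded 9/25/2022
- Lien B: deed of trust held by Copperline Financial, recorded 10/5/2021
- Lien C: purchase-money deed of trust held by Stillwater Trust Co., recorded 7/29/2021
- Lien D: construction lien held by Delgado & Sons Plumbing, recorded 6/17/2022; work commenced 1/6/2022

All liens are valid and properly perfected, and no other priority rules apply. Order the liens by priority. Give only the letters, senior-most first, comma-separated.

Effective dates: C's effective date is the deed date, 6/28/2021; D relates back to 1/6/2022 (work commenced).
As an HOA assessment lien, A is senior to every other lien.
The other liens, earliest effective date first: C (6/28/2021), B (10/5/2021), D (1/6/2022).

A, C, B, D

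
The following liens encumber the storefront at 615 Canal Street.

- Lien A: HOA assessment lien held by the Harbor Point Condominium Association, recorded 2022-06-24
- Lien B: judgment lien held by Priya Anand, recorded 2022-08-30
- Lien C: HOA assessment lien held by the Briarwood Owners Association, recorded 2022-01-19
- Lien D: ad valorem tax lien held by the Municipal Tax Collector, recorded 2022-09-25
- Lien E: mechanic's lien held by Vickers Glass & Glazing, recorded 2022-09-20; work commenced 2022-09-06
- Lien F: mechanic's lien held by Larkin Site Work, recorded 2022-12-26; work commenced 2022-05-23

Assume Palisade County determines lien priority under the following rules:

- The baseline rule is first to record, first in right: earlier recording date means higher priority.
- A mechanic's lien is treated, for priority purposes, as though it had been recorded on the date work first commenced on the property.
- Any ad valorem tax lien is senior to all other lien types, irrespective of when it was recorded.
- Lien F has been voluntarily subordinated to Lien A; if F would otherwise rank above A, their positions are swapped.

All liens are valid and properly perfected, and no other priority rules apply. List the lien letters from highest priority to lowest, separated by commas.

D, C, A, F, B, E

Adjusting effective dates: E is treated as recorded 2022-09-06, the work-commencement date; F relates back to 2022-05-23 (work commenced).
D, as an ad valorem tax lien, has superpriority and ranks first.
Among the remaining liens, by effective date: C (2022-01-19), F (2022-05-23), A (2022-06-24), B (2022-08-30), E (2022-09-06).
The subordination applies — F was senior to A — so F and A swap.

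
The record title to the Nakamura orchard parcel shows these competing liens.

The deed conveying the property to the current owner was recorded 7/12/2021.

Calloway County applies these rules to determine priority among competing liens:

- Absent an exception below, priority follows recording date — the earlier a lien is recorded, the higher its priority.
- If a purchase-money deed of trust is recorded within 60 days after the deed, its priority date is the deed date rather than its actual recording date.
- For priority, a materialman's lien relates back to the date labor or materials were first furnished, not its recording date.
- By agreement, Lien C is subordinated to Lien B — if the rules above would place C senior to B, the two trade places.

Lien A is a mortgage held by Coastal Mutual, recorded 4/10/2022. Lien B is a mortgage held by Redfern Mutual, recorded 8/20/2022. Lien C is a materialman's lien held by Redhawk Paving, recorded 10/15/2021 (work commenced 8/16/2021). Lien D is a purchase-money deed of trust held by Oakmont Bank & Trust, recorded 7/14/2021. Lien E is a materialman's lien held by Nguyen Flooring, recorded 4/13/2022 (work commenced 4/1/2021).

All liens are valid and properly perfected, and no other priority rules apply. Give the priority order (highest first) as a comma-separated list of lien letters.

Effective dates after the stated exceptions: C's effective date is 8/16/2021, when work began; D relates back to the deed date 7/12/2021; E relates back to 4/1/2021 (work commenced).
By effective date: E (4/1/2021), D (7/12/2021), C (8/16/2021), A (4/10/2022), B (8/20/2022).
C would otherwise be senior to B, so under the subordination agreement C and B exchange positions.

E, D, B, A, C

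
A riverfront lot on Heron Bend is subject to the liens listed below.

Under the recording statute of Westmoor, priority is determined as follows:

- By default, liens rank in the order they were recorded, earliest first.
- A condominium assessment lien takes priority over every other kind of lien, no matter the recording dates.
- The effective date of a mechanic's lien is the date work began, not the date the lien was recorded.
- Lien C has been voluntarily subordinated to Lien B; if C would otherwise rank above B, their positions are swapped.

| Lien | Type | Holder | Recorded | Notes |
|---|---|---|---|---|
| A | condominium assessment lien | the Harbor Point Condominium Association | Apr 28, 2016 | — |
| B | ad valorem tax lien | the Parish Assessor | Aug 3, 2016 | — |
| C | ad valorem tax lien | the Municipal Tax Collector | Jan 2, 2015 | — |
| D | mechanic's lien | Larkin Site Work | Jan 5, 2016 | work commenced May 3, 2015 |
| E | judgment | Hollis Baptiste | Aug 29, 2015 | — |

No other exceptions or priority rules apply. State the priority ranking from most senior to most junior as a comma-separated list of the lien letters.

Effective dates after the stated exceptions: D is treated as recorded May 3, 2015, the work-commencement date.
A is a condominium assessment lien and takes priority over every other lien.
Remaining liens by effective date: C (Jan 2, 2015), D (May 3, 2015), E (Aug 29, 2015), B (Aug 3, 2016).
The subordination applies — C was senior to B — so C and B swap.

A, B, D, E, C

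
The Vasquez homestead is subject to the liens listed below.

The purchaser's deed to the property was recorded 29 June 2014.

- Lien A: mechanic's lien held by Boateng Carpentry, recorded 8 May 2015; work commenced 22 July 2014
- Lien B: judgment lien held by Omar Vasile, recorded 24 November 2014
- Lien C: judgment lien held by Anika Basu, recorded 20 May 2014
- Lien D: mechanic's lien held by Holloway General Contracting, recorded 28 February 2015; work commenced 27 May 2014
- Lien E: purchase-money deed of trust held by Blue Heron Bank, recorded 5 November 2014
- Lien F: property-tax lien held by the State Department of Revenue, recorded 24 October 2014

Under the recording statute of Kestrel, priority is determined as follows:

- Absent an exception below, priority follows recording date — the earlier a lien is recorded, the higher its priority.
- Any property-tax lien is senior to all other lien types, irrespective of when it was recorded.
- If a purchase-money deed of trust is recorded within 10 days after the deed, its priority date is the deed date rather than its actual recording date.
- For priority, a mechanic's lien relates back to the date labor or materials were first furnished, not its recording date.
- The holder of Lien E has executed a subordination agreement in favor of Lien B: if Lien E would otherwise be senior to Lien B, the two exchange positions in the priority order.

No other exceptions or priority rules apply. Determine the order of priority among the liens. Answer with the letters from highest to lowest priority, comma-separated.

F, C, D, A, B, E

Effective dates: A is treated as recorded 22 July 2014, the work-commencement date; D is treated as recorded 27 May 2014, the work-commencement date; E missed the 10-day window (129 days after the deed), so its recording date stands.
F is a property-tax lien, so it outranks all other liens regardless of date.
Ordering the rest by effective date: C (20 May 2014), D (27 May 2014), A (22 July 2014), E (5 November 2014), B (24 November 2014).
Because E would otherwise rank above B, the subordination swaps them.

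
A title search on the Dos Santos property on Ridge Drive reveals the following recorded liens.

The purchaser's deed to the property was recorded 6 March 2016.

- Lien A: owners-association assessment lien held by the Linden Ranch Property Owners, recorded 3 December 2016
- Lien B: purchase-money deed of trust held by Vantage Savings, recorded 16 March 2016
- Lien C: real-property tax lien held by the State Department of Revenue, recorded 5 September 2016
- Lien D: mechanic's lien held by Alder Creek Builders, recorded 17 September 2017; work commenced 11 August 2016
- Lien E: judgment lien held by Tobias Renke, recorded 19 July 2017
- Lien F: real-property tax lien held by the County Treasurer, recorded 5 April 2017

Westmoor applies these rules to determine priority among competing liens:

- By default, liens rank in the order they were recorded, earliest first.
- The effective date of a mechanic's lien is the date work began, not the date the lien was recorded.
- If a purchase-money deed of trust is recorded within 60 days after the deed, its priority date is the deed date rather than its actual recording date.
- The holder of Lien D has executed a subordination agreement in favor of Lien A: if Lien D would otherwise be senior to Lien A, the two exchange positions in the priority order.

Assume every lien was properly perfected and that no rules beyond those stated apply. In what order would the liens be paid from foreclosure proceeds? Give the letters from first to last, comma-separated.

Effective dates after the stated exceptions: B's effective date is the deed date, 6 March 2016; D is treated as recorded 11 August 2016, the work-commencement date.
By effective date, earliest first: B (6 March 2016), D (11 August 2016), C (5 September 2016), A (3 December 2016), F (5 April 2017), E (19 July 2017).
Because D would otherwise rank above A, the subordination swaps them.

B, A, C, D, F, E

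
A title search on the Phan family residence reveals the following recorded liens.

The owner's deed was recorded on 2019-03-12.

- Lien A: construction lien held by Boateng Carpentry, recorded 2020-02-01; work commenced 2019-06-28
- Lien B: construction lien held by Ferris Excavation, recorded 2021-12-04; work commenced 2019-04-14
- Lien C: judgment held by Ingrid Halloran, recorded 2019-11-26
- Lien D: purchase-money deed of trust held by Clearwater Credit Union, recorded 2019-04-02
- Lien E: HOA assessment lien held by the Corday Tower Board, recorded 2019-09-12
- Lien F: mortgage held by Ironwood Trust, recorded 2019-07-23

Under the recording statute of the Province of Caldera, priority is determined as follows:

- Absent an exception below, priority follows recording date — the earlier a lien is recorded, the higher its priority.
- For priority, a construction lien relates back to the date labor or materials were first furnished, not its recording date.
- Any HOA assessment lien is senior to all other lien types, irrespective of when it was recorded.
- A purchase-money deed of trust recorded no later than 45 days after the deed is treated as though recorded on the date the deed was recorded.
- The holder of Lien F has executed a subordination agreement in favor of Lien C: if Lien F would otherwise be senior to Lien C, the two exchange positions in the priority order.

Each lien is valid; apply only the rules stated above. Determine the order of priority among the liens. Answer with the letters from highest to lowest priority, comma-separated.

E, D, B, A, C, F

Adjusting effective dates: A relates back to 2019-06-28 (work commenced); B is treated as recorded 2019-04-14, the work-commencement date; D was recorded within the 45-day window, so its effective date is the deed date 2019-03-12.
E is an HOA assessment lien and takes priority over every other lien.
Ordering the rest by effective date: D (2019-03-12), B (2019-04-14), A (2019-06-28), F (2019-07-23), C (2019-11-26).
F would otherwise be senior to C, so under the subordination agreement F and C exchange positions.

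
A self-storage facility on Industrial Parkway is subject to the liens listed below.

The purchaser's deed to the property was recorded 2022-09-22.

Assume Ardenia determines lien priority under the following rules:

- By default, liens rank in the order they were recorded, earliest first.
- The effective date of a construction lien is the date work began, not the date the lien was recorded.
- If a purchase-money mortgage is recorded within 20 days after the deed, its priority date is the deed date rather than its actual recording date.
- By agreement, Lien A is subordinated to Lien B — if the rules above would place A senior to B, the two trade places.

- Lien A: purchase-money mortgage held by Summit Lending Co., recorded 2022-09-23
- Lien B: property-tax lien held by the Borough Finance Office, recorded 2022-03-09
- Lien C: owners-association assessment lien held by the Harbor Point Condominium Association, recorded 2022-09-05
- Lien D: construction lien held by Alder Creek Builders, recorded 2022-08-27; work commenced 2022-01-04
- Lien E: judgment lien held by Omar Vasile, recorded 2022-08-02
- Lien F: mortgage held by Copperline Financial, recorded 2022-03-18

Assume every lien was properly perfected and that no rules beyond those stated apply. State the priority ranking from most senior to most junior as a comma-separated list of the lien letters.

Adjusting effective dates: A relates back to the deed date 2022-09-22; D is treated as recorded 2022-01-04, the work-commencement date.
By effective date: D (2022-01-04), B (2022-03-09), F (2022-03-18), E (2022-08-02), C (2022-09-05), A (2022-09-22).
A already ranks below B; the subordination has no effect.

D, B, F, E, C, A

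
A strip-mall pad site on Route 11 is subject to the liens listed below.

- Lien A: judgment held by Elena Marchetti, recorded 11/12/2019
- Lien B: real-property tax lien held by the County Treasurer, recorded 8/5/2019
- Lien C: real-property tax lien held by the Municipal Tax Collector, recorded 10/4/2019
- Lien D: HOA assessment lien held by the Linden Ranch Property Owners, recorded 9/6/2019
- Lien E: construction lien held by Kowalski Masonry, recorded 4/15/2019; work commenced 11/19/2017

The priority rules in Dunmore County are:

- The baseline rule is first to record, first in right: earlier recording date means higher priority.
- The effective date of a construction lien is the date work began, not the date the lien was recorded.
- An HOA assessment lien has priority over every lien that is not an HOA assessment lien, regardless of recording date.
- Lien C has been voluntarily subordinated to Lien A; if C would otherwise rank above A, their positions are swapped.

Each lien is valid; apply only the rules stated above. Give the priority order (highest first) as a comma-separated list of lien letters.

D, E, B, A, C

Adjusting effective dates: E's effective date is 11/19/2017, when work began.
D is an HOA assessment lien, so it outranks all other liens regardless of date.
Remaining liens by effective date: E (11/19/2017), B (8/5/2019), C (10/4/2019), A (11/12/2019).
Because C would otherwise rank above A, the subordination swaps them.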